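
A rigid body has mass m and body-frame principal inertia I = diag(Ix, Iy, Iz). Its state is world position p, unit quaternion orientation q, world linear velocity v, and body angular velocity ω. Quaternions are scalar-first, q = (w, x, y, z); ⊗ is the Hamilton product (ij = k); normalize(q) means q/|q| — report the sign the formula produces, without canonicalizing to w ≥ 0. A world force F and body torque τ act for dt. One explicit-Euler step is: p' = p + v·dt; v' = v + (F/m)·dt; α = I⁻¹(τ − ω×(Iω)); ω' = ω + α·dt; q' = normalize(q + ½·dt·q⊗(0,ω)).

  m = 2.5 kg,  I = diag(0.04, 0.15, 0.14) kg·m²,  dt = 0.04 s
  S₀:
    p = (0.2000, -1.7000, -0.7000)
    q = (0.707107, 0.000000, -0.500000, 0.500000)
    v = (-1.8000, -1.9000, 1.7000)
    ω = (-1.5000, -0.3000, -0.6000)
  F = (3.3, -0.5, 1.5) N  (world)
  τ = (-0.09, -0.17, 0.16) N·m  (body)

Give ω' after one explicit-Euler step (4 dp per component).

ω×(Iω) gyroscopic = (-0.0018, -0.0900, 0.0495)
(τ − ω×Iω)/I = (-2.2050, -0.5333, 0.7893)
new body rate ω' = (-1.5882, -0.3213, -0.5684)

ω' = (-1.5882, -0.3213, -0.5684)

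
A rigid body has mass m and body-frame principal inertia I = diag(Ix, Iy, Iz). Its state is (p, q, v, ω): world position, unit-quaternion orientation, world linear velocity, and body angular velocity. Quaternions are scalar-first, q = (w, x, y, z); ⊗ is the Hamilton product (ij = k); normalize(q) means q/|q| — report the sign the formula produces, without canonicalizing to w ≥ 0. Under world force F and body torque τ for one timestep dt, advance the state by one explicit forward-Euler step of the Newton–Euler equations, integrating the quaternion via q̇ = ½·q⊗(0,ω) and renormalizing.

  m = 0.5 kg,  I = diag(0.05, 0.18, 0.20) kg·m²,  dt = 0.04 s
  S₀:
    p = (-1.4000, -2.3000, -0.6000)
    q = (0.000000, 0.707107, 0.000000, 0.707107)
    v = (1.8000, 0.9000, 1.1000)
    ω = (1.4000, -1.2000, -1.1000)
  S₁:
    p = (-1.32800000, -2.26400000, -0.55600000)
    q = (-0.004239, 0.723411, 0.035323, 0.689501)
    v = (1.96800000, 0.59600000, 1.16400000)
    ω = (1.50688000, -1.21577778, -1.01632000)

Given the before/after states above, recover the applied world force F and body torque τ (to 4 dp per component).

F = (2.1000, -3.8000, 0.8000)
τ = (0.1600, 0.1600, 0.2000)

v₁ − v₀ = (0.16800000, -0.30400000, 0.06400000)
F = m·Δv/dt = (2.1000, -3.8000, 0.8000)
Δω = ω₁−ω₀ = (0.10688000, -0.01577778, 0.08368000)
gyro term ω₀×Iω₀ = (0.0264, 0.2310, -0.2184)
applied torque τ = (0.1600, 0.1600, 0.2000)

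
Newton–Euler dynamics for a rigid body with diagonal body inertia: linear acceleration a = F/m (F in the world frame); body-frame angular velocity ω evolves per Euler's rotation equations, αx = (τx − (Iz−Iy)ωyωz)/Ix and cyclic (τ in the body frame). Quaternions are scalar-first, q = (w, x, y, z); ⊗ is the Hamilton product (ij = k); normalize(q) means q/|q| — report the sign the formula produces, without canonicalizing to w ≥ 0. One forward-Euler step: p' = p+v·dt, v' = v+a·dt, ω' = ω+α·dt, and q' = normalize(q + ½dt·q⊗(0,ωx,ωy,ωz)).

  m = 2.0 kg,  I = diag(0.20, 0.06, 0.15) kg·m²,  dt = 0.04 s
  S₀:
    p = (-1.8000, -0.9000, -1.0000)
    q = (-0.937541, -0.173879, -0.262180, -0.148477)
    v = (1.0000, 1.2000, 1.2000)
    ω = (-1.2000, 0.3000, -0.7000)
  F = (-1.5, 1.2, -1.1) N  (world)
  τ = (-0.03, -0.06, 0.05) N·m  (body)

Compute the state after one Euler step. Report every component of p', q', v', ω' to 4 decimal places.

p' = (-1.7600, -0.8520, -0.9520)
q' = (-0.9418, -0.1468, -0.2666, -0.1426)
v' = (0.9700, 1.2240, 1.1780)
ω' = (-1.2022, 0.2320, -0.7001)

precession coupling ω×(Iω) = (-0.0189, 0.0420, 0.0504)
α = I⁻¹(τ − ω×Iω) = (-0.0555, -1.7000, -0.0027)
ω' = ω + α·dt = (-1.2022, 0.2320, -0.7001)
Hamilton product q⊗(0,ω) = (-0.2339347, 1.3531183, -0.2248052, 0.2894990)
updated quaternion q' = (-0.9418, -0.1468, -0.2666, -0.1426)
a = F/m = (-0.7500, 0.6000, -0.5500)
p + v·dt = (-1.7600, -0.8520, -0.9520)
v + (F/m)dt = (0.9700, 1.2240, 1.1780)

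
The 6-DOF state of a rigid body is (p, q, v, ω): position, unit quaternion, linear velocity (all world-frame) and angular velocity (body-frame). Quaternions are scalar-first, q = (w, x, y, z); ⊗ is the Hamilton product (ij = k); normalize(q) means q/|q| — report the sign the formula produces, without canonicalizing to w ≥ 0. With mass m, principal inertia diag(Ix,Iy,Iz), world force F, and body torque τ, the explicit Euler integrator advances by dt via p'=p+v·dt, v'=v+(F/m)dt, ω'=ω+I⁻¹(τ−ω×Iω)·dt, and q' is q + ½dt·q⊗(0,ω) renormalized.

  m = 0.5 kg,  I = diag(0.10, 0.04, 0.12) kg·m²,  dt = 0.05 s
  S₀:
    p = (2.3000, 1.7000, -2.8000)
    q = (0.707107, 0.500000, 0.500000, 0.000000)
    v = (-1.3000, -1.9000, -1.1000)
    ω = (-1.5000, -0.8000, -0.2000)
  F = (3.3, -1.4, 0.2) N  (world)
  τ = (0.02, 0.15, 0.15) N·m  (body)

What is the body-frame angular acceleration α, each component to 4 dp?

α = (0.0720, 3.9000, 1.8500)

precession coupling ω×(Iω) = (0.0128, -0.0060, -0.0720)
angular accel α = (0.0720, 3.9000, 1.8500)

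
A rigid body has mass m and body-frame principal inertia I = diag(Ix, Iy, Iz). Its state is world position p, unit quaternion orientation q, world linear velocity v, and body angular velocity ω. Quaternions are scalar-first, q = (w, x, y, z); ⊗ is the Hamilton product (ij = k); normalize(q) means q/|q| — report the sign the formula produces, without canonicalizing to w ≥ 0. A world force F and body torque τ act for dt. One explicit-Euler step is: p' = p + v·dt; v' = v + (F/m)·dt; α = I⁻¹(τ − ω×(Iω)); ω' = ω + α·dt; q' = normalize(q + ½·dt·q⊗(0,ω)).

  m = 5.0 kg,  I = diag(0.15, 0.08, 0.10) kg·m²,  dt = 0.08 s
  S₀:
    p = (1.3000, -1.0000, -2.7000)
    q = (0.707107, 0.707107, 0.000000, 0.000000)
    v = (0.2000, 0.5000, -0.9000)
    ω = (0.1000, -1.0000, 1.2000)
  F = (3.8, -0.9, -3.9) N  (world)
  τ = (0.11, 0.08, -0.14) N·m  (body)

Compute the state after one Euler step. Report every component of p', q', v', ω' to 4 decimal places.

p' = (1.3160, -0.9600, -2.7720)
q' = (0.7029, 0.7085, -0.0621, 0.0056)
v' = (0.2608, 0.4856, -0.9624)
ω' = (0.1715, -0.9260, 1.0824)

ω×(Iω) gyroscopic = (-0.0240, 0.0060, 0.0070)
angular accel α = (0.8933, 0.9250, -1.4700)
ω' = ω + α·dt = (0.1715, -0.9260, 1.0824)
q⊗(0,ω) = (-0.0707107, 0.0707107, -1.5556354, 0.1414214)
updated quaternion q' = (0.7029, 0.7085, -0.0621, 0.0056)
linear accel F/m = (0.7600, -0.1800, -0.7800)
p' = p + v·dt = (1.3160, -0.9600, -2.7720)
v + (F/m)dt = (0.2608, 0.4856, -0.9624)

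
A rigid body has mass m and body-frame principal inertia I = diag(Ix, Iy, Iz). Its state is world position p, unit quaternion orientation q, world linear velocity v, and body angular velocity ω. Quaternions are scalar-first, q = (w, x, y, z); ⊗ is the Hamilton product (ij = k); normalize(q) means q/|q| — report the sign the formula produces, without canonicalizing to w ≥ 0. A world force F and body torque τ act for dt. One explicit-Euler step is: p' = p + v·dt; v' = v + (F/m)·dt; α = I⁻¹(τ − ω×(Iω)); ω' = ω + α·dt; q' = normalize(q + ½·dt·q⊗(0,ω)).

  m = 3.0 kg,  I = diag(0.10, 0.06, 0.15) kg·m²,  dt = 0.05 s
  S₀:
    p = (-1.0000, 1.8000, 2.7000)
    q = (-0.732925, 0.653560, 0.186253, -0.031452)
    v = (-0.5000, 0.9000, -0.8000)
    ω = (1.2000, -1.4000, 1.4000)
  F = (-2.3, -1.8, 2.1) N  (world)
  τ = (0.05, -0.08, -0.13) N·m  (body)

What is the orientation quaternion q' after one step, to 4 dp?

q⊗(0,ω) = (-0.4794850, -0.6627886, 0.0733686, -2.1645826)
updated quaternion q' = (-0.7437, 0.6359, 0.1878, -0.0854)

q' = (-0.7437, 0.6359, 0.1878, -0.0854)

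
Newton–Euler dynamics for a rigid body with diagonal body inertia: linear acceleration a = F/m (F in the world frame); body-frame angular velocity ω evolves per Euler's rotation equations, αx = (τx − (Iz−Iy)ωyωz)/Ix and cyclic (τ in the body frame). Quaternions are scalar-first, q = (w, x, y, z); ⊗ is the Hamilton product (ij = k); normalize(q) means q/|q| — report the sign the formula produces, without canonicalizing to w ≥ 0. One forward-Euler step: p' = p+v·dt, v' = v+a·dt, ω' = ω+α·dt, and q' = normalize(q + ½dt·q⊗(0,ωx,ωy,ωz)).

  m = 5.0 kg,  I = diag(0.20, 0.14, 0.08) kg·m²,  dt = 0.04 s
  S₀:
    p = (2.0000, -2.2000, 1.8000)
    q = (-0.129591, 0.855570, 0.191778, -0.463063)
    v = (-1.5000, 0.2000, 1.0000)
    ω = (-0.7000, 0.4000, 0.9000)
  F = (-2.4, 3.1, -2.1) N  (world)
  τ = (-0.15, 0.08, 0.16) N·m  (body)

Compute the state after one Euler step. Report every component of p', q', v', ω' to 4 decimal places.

angular accel α = (-0.6420, 1.1114, 1.7900)
new body rate ω' = (-0.7257, 0.4445, 0.9716)
Hamilton product q⊗(0,ω) = (0.9389445, 0.4485391, -0.4977053, 0.3598407)
updated quaternion q' = (-0.1108, 0.8643, 0.1818, -0.4557)
a = (-0.4800, 0.6200, -0.4200)
p' = p + v·dt = (1.9400, -2.1920, 1.8400)
new velocity v' = (-1.5192, 0.2248, 0.9832)

p' = (1.9400, -2.1920, 1.8400)
q' = (-0.1108, 0.8643, 0.1818, -0.4557)
v' = (-1.5192, 0.2248, 0.9832)
ω' = (-0.7257, 0.4445, 0.9716)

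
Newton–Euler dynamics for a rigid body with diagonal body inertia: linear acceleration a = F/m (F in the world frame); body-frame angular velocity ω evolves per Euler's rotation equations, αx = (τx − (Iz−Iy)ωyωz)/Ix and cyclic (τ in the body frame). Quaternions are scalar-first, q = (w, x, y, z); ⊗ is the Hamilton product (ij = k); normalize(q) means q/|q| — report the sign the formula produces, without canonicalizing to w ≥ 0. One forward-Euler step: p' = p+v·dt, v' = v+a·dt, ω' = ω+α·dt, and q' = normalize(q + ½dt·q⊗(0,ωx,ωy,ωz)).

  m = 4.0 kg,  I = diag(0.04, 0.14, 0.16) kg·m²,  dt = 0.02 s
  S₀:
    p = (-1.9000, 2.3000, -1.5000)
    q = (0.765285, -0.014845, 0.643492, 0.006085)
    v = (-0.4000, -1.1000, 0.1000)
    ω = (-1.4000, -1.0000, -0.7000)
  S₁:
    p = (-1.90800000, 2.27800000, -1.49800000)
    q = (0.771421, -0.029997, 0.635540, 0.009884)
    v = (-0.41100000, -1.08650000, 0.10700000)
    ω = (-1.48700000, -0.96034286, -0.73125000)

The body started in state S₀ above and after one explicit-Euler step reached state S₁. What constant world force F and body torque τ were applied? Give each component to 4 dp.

Δω = ω₁−ω₀ = (-0.08700000, 0.03965714, -0.03125000)
precession coupling = (0.0140, -0.1176, 0.1400)
τ = I·(Δω/dt) + ω₀×(Iω₀) = (-0.1600, 0.1600, -0.1100)
Δv = v₁−v₀ = (-0.01100000, 0.01350000, 0.00700000)
m·(v₁−v₀)/dt = (-2.2000, 2.7000, 1.4000)

F = (-2.2000, 2.7000, 1.4000)
τ = (-0.1600, 0.1600, -0.1100)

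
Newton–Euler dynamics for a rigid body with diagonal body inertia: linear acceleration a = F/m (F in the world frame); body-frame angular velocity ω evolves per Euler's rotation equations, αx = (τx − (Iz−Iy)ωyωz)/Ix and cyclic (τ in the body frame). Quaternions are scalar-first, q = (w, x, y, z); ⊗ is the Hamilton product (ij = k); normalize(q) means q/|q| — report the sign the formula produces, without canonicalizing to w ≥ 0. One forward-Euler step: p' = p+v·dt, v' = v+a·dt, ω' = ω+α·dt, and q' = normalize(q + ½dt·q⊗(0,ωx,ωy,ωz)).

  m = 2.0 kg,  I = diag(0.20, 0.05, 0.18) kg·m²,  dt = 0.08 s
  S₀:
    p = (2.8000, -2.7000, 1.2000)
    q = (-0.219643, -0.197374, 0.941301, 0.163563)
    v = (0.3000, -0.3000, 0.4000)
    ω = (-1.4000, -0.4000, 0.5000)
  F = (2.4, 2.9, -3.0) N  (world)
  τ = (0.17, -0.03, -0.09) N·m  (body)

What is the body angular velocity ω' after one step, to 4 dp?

ω' = (-1.3216, -0.4256, 0.4973)

ω×(Iω) gyroscopic = (-0.0260, -0.0140, -0.0840)
(τ − ω×Iω)/I = (0.9800, -0.3200, -0.0333)
ω' = ω + α·dt = (-1.3216, -0.4256, 0.4973)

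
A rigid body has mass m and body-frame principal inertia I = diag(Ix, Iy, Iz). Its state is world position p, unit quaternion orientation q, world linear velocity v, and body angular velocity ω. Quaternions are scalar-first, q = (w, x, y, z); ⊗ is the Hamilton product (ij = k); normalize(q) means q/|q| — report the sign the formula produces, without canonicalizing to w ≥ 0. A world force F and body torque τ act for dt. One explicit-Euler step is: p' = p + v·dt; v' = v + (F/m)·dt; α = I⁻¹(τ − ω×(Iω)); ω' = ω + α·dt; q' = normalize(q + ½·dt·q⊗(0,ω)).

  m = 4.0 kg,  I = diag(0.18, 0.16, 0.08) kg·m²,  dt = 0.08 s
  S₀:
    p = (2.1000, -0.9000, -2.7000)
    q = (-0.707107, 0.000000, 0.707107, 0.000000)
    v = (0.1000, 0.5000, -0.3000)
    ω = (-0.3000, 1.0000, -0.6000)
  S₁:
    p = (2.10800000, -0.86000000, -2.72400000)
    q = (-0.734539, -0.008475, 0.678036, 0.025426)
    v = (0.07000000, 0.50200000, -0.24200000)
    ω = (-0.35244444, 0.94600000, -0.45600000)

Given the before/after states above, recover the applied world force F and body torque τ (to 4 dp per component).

v₁ − v₀ = (-0.03000000, 0.00200000, 0.05800000)
m·(v₁−v₀)/dt = (-1.5000, 0.1000, 2.9000)
rate change Δω = (-0.05244444, -0.05400000, 0.14400000)
applied torque τ = (-0.0700, -0.0900, 0.1500)

F = (-1.5000, 0.1000, 2.9000)
τ = (-0.0700, -0.0900, 0.1500)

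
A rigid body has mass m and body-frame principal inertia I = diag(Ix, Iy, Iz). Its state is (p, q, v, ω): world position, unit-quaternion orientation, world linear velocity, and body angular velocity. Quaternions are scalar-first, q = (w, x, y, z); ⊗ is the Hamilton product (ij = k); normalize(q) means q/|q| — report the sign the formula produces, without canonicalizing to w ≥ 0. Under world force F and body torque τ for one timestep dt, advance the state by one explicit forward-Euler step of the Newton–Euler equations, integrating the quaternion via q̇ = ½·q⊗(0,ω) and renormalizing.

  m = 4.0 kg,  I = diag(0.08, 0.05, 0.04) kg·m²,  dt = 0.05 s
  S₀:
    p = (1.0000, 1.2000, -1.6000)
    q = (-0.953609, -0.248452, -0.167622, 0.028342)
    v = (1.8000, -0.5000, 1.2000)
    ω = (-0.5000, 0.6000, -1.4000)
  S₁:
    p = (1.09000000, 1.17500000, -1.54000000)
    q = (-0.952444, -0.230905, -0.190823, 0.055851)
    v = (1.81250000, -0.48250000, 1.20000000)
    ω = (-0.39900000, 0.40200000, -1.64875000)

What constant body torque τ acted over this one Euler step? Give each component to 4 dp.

τ = (0.1700, -0.1700, -0.1900)

Δω = ω₁−ω₀ = (0.10100000, -0.19800000, -0.24875000)
precession coupling = (0.0084, 0.0280, 0.0090)
I·α + gyro = (0.1700, -0.1700, -0.1900)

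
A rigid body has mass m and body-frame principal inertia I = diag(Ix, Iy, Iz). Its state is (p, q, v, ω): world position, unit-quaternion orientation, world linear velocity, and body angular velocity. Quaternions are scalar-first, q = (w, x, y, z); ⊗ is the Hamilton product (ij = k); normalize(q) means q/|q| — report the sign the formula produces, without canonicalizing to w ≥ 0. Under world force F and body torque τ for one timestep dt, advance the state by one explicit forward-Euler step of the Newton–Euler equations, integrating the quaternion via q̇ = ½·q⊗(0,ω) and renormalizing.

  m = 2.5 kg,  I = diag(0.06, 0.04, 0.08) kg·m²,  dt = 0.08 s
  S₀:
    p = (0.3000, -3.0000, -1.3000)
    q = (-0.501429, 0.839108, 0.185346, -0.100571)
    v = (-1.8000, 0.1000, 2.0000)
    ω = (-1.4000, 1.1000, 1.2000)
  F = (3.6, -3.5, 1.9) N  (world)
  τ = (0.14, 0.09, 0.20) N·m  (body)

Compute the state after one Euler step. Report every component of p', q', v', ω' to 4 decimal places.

p' = (0.1560, -2.9920, -1.1400)
q' = (-0.4561, 0.8773, 0.1282, -0.0771)
v' = (-1.6848, -0.0120, 2.0608)
ω' = (-1.2837, 1.2128, 1.3692)

precession coupling ω×(Iω) = (0.0528, 0.0336, 0.0308)
α = I⁻¹(τ − ω×Iω) = (1.4533, 1.4100, 2.1150)
ω + α·dt = (-1.2837, 1.2128, 1.3692)
q⊗(0,ω) = (1.0915558, 1.0350439, -1.4177021, 0.5807884)
q + ½dt·q⊗(0,ω), renormalized = (-0.4561, 0.8773, 0.1282, -0.0771)
a = (1.4400, -1.4000, 0.7600)
p + v·dt = (0.1560, -2.9920, -1.1400)
v + (F/m)dt = (-1.6848, -0.0120, 2.0608)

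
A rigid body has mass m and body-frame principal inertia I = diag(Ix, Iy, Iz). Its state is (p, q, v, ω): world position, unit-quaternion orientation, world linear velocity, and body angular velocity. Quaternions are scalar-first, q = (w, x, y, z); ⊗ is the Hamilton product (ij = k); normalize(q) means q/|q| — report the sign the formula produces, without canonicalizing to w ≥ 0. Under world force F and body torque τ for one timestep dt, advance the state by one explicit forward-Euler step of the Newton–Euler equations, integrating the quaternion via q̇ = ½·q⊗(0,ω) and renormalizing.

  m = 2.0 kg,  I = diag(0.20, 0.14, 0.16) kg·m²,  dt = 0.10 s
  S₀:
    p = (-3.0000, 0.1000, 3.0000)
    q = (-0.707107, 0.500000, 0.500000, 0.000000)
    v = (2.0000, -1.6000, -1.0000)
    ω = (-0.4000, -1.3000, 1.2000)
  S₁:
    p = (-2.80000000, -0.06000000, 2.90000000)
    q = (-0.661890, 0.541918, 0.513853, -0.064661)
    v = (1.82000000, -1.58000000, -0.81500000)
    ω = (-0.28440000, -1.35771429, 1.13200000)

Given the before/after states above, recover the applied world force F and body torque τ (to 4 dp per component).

F = (-3.6000, 0.4000, 3.7000)
τ = (0.2000, -0.1000, -0.1400)

v₁ − v₀ = (-0.18000000, 0.02000000, 0.18500000)
applied force F = (-3.6000, 0.4000, 3.7000)
Δω = ω₁−ω₀ = (0.11560000, -0.05771429, -0.06800000)
gyro term ω₀×Iω₀ = (-0.0312, -0.0192, -0.0312)
τ = I·(Δω/dt) + ω₀×(Iω₀) = (0.2000, -0.1000, -0.1400)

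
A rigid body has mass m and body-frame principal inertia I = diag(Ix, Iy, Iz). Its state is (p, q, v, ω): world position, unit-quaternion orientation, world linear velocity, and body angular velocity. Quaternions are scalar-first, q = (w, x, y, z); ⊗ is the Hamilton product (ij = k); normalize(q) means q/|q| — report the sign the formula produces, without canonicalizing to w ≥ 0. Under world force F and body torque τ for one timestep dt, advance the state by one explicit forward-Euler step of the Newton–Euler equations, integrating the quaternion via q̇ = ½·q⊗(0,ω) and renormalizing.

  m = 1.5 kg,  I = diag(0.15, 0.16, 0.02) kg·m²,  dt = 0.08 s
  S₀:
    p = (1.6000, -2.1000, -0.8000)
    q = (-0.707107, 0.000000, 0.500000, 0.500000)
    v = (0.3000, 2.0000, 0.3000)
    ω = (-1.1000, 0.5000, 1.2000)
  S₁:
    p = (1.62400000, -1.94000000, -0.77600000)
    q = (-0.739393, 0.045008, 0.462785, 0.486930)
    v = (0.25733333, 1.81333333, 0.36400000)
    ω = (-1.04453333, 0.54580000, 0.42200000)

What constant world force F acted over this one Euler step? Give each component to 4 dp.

F = (-0.8000, -3.5000, 1.2000)

v₁ − v₀ = (-0.04266667, -0.18666667, 0.06400000)
m·(v₁−v₀)/dt = (-0.8000, -3.5000, 1.2000)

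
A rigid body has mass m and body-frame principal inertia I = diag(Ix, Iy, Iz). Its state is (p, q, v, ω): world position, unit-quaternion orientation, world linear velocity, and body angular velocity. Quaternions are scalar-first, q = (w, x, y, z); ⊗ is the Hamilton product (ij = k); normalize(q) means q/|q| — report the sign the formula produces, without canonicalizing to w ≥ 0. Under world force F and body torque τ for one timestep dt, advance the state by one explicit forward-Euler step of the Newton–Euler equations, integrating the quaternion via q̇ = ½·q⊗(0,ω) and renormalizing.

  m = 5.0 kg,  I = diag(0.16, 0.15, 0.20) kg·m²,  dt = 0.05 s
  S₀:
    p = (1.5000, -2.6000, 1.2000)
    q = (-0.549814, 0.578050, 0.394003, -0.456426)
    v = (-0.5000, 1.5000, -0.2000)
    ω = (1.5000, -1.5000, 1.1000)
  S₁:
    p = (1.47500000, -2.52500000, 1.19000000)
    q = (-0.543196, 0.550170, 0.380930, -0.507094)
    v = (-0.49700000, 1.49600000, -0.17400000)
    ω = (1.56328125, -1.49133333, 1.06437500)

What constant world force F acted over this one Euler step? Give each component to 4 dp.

v₁ − v₀ = (0.00300000, -0.00400000, 0.02600000)
F = m·Δv/dt = (0.3000, -0.4000, 2.6000)

F = (0.3000, -0.4000, 2.6000)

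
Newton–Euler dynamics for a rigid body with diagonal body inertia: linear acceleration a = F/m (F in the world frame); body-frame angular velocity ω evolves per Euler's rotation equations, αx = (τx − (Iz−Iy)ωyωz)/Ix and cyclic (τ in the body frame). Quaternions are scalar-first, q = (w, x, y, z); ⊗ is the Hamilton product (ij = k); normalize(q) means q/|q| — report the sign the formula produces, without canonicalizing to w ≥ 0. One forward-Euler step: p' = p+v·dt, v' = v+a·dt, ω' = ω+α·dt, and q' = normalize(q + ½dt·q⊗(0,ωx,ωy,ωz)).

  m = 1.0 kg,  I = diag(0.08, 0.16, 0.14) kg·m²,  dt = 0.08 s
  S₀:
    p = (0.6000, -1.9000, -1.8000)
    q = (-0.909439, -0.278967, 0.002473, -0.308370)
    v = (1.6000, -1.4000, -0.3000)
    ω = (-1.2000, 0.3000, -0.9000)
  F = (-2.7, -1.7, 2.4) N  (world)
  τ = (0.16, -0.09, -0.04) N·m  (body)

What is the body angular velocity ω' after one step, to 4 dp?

ω' = (-1.0454, 0.2874, -0.9064)

precession coupling ω×(Iω) = (0.0054, -0.0648, -0.0288)
angular accel α = (1.9325, -0.1575, -0.0800)
ω' = ω + α·dt = (-1.0454, 0.2874, -0.9064)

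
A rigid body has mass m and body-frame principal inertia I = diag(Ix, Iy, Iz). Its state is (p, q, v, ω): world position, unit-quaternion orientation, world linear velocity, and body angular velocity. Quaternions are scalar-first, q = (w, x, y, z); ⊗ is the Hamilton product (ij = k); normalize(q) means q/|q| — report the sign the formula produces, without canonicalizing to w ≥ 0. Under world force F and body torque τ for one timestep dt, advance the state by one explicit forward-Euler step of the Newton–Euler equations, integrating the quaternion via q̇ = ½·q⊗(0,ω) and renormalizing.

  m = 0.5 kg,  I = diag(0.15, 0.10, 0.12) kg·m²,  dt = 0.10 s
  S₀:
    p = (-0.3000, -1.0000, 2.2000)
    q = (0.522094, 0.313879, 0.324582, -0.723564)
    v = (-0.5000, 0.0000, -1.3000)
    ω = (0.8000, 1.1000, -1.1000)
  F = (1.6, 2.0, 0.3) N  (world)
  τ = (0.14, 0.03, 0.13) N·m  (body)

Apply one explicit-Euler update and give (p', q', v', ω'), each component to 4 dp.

p' = (-0.3500, -1.0000, 2.0700)
q' = (0.4502, 0.3554, 0.3403, -0.7452)
v' = (-0.1800, 0.4000, -1.2400)
ω' = (0.9095, 1.1564, -0.9550)

precession coupling ω×(Iω) = (-0.0242, -0.0264, -0.0440)
angular accel α = (1.0947, 0.5640, 1.4500)
ω + α·dt = (0.9095, 1.1564, -0.9550)
2q̇ = q⊗(0,ω) = (-1.4040638, 0.8565554, 0.3407191, -0.4887021)
q' = normalize(q + ½dt·q⊗(0,ω)) = (0.4502, 0.3554, 0.3403, -0.7452)
a = F/m = (3.2000, 4.0000, 0.6000)
p' = p + v·dt = (-0.3500, -1.0000, 2.0700)
v' = v + a·dt = (-0.1800, 0.4000, -1.2400)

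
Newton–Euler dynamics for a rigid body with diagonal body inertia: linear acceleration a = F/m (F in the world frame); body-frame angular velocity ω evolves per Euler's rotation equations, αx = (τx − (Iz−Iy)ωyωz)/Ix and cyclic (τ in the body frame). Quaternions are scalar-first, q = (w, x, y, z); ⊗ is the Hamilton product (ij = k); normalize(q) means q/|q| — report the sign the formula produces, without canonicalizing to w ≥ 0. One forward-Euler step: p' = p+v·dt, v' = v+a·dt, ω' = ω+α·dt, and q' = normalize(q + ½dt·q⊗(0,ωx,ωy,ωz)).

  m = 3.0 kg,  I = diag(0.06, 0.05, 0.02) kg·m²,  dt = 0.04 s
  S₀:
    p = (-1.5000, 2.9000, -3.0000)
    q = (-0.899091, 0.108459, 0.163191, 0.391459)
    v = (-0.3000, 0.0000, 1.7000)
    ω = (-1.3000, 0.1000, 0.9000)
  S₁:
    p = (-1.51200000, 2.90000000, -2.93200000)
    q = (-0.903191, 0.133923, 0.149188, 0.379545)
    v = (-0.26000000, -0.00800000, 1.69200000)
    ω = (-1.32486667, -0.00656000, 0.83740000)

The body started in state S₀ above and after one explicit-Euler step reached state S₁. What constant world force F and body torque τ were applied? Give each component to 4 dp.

Δv = v₁−v₀ = (0.04000000, -0.00800000, -0.00800000)
applied force F = (3.0000, -0.6000, -0.6000)
rate change Δω = (-0.02486667, -0.10656000, -0.06260000)
I·α + gyro = (-0.0400, -0.1800, -0.0300)

F = (3.0000, -0.6000, -0.6000)
τ = (-0.0400, -0.1800, -0.0300)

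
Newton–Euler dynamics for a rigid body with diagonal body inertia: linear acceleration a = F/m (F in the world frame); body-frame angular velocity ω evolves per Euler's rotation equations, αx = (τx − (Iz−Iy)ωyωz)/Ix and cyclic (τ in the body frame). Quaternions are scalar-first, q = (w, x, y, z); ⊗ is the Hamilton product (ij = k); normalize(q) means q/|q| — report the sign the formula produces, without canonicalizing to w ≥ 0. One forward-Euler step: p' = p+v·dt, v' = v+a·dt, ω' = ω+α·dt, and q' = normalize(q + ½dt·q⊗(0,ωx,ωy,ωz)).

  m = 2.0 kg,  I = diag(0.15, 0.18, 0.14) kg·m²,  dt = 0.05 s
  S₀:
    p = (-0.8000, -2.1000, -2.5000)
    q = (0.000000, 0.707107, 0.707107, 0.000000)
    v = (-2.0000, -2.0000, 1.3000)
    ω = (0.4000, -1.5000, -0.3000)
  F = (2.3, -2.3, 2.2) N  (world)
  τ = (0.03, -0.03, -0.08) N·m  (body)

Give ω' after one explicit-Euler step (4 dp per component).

ω' = (0.4160, -1.5080, -0.3221)

α = I⁻¹(τ − ω×Iω) = (0.3200, -0.1600, -0.4429)
new body rate ω' = (0.4160, -1.5080, -0.3221)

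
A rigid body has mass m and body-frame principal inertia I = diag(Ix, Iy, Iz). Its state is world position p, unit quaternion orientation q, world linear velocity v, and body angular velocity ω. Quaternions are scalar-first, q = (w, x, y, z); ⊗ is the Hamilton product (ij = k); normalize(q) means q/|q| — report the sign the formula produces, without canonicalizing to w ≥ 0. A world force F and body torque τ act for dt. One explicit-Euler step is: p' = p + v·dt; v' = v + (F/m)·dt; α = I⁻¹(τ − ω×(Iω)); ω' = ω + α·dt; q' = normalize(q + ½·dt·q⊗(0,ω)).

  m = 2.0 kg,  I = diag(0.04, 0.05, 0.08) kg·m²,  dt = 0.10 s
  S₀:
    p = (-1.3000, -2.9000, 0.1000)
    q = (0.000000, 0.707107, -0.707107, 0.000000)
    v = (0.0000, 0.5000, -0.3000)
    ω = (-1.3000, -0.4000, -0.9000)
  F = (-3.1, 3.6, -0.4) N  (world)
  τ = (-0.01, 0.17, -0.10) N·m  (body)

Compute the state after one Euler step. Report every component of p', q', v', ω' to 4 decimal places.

p' = (-1.3000, -2.8500, 0.0700)
q' = (0.0317, 0.7365, -0.6731, -0.0599)
v' = (-0.1550, 0.6800, -0.3200)
ω' = (-1.3520, 0.0336, -1.0315)

precession coupling ω×(Iω) = (0.0108, -0.0468, 0.0052)
angular accel α = (-0.5200, 4.3360, -1.3150)
ω + α·dt = (-1.3520, 0.0336, -1.0315)
Hamilton product q⊗(0,ω) = (0.6363963, 0.6363963, 0.6363963, -1.2020819)
q + ½dt·q⊗(0,ω), renormalized = (0.0317, 0.7365, -0.6731, -0.0599)
p + v·dt = (-1.3000, -2.8500, 0.0700)
v' = v + a·dt = (-0.1550, 0.6800, -0.3200)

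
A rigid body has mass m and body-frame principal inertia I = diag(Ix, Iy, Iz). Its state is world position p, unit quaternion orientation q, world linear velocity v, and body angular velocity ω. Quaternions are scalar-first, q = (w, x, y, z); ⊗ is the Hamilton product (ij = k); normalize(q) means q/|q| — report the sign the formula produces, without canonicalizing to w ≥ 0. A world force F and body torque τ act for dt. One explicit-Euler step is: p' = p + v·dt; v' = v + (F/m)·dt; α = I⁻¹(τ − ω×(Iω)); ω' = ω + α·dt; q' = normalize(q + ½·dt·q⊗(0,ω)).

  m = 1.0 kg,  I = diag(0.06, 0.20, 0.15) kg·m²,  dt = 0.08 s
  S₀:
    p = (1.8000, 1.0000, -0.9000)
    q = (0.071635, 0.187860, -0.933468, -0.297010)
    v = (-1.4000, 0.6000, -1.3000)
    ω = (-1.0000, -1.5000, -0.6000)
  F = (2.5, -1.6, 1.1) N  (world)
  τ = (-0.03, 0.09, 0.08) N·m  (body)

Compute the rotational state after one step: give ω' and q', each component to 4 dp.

ω' = (-0.9800, -1.4424, -0.6693)
q' = (0.0160, 0.1890, -0.9187, -0.3463)

ω×(Iω) gyroscopic = (-0.0450, -0.0540, 0.2100)
angular accel α = (0.2500, 0.7200, -0.8667)
ω + α·dt = (-0.9800, -1.4424, -0.6693)
2q̇ = q⊗(0,ω) = (-1.3905480, 0.0429308, 0.3022735, -1.2582390)
updated quaternion q' = (0.0160, 0.1890, -0.9187, -0.3463)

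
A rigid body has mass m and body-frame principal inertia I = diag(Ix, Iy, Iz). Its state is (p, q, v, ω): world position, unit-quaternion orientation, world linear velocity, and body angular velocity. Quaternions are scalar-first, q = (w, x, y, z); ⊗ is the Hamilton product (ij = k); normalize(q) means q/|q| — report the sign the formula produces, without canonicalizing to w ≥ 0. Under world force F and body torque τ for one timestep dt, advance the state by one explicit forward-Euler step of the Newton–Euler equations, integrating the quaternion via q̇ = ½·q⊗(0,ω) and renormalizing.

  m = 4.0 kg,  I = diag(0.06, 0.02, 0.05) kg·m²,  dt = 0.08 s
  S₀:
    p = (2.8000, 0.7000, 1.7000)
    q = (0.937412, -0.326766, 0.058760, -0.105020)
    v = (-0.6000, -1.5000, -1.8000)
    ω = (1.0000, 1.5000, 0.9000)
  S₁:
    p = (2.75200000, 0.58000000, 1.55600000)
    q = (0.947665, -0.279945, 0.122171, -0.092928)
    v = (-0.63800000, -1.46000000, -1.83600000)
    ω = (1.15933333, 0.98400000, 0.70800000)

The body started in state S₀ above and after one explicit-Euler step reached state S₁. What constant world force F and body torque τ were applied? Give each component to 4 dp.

F = (-1.9000, 2.0000, -1.8000)
τ = (0.1600, -0.1200, -0.1800)

ω₁ − ω₀ = (0.15933333, -0.51600000, -0.19200000)
τ = I·(Δω/dt) + ω₀×(Iω₀) = (0.1600, -0.1200, -0.1800)
velocity change Δv = (-0.03800000, 0.04000000, -0.03600000)
F = m·Δv/dt = (-1.9000, 2.0000, -1.8000)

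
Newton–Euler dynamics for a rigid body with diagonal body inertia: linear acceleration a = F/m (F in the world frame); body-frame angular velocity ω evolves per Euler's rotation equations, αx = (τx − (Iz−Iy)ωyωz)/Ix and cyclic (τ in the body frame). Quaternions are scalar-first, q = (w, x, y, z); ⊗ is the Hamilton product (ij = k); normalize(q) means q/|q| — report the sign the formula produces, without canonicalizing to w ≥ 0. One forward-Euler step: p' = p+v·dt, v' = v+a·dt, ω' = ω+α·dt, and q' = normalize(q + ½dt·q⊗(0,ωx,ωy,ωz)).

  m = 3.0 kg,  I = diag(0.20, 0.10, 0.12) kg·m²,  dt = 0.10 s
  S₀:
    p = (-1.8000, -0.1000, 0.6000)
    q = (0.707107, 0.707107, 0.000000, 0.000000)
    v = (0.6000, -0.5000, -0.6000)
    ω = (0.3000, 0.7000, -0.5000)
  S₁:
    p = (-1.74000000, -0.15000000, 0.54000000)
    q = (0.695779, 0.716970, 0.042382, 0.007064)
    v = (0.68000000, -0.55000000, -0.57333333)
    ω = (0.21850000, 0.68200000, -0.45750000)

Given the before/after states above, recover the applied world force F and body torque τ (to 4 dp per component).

v₁ − v₀ = (0.08000000, -0.05000000, 0.02666667)
applied force F = (2.4000, -1.5000, 0.8000)
Δω = ω₁−ω₀ = (-0.08150000, -0.01800000, 0.04250000)
τ = I·(Δω/dt) + ω₀×(Iω₀) = (-0.1700, -0.0300, 0.0300)

F = (2.4000, -1.5000, 0.8000)
τ = (-0.1700, -0.0300, 0.0300)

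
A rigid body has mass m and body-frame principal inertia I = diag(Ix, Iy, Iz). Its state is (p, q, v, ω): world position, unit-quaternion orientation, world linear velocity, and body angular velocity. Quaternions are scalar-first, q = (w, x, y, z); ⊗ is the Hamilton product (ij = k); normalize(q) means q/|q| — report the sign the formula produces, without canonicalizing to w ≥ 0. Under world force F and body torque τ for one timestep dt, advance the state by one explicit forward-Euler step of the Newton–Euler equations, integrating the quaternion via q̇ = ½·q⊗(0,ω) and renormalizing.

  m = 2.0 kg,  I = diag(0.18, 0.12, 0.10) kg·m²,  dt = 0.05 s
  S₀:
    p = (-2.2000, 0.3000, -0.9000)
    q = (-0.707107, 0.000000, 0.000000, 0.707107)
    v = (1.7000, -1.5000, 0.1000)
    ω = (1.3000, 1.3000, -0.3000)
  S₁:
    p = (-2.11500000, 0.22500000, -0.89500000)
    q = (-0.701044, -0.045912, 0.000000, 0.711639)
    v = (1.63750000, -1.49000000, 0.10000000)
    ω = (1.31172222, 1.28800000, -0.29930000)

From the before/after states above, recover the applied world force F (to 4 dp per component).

v₁ − v₀ = (-0.06250000, 0.01000000, 0.00000000)
applied force F = (-2.5000, 0.4000, 0.0000)

F = (-2.5000, 0.4000, 0.0000)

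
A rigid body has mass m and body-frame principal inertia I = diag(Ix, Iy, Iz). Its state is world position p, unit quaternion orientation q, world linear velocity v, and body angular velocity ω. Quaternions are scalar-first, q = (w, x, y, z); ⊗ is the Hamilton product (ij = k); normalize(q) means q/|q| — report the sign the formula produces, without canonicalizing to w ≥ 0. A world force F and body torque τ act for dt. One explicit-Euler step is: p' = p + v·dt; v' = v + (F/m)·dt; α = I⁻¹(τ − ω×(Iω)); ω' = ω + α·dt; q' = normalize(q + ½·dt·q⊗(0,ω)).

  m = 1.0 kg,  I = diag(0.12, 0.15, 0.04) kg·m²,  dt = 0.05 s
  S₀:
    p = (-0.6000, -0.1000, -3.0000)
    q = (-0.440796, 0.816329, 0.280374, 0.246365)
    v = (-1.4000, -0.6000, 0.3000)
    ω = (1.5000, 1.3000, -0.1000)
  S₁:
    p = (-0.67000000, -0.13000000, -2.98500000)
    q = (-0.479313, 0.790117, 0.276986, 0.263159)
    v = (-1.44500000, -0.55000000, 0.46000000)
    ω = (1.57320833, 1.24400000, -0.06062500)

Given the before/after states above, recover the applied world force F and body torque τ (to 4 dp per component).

velocity change Δv = (-0.04500000, 0.05000000, 0.16000000)
m·(v₁−v₀)/dt = (-0.9000, 1.0000, 3.2000)
Δω = ω₁−ω₀ = (0.07320833, -0.05600000, 0.03937500)
τ = I·(Δω/dt) + ω₀×(Iω₀) = (0.1900, -0.1800, 0.0900)

F = (-0.9000, 1.0000, 3.2000)
τ = (0.1900, -0.1800, 0.0900)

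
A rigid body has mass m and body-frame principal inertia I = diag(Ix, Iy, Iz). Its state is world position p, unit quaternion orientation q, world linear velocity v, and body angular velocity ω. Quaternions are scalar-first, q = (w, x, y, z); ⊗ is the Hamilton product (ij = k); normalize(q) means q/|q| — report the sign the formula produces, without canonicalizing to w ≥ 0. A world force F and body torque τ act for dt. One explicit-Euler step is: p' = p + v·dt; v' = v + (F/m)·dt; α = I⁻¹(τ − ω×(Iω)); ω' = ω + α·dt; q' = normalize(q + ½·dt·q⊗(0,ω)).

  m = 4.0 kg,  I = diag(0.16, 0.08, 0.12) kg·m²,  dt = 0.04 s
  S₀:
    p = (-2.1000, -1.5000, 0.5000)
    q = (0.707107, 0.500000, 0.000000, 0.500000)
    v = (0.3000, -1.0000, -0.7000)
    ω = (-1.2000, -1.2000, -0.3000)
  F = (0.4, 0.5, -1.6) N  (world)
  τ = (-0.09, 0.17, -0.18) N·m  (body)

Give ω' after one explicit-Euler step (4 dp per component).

α = I⁻¹(τ − ω×Iω) = (-0.6525, 1.9450, -0.5400)
new body rate ω' = (-1.2261, -1.1222, -0.3216)

ω' = (-1.2261, -1.1222, -0.3216)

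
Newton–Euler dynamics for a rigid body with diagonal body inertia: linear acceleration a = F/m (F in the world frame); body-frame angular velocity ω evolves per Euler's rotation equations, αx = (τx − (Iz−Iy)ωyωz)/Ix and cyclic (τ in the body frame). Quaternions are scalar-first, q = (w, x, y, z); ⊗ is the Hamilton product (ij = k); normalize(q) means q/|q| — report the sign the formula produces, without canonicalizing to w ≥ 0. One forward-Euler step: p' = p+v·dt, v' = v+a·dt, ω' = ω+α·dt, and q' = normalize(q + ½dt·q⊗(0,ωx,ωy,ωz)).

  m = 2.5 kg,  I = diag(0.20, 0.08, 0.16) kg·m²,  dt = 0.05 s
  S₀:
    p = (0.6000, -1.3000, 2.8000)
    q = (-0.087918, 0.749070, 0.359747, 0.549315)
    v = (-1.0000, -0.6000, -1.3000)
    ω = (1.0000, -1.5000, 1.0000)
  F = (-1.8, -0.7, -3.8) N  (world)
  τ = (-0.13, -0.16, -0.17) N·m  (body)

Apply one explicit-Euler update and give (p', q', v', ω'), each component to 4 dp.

a = (-0.7200, -0.2800, -1.5200)
p' = p + v·dt = (0.5500, -1.3300, 2.7350)
v' = v + a·dt = (-1.0360, -0.6140, -1.3760)
ω×(Iω) gyroscopic = (-0.1200, 0.0400, 0.1800)
angular accel α = (-0.0500, -2.5000, -2.1875)
new body rate ω' = (0.9975, -1.6250, 0.8906)
q⊗(0,ω) = (-0.7587645, 1.0958015, -0.0678780, -1.5712700)
q' = normalize(q + ½dt·q⊗(0,ω)) = (-0.1067, 0.7754, 0.3576, 0.5094)

p' = (0.5500, -1.3300, 2.7350)
q' = (-0.1067, 0.7754, 0.3576, 0.5094)
v' = (-1.0360, -0.6140, -1.3760)
ω' = (0.9975, -1.6250, 0.8906)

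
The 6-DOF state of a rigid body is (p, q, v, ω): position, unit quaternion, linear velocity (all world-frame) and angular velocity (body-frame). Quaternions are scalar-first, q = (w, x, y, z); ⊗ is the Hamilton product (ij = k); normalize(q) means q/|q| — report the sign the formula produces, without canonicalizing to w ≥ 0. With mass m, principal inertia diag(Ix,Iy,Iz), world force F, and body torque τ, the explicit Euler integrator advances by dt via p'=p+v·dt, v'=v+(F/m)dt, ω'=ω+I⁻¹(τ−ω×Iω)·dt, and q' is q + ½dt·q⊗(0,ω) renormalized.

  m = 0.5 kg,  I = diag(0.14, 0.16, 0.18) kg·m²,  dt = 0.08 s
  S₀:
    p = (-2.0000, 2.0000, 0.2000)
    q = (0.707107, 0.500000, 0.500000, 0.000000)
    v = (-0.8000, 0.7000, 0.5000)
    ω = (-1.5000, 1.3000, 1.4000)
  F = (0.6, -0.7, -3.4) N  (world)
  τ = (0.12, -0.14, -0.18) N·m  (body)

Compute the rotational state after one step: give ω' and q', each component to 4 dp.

ω' = (-1.4522, 1.1880, 1.3373)
q' = (0.7078, 0.4833, 0.5064, 0.0951)

ω×(Iω) gyroscopic = (0.0364, 0.0840, -0.0390)
(τ − ω×Iω)/I = (0.5971, -1.4000, -0.7833)
ω + α·dt = (-1.4522, 1.1880, 1.3373)
q⊗(0,ω) = (0.1000000, -0.3606605, 0.2192391, 2.3899498)
updated quaternion q' = (0.7078, 0.4833, 0.5064, 0.0951)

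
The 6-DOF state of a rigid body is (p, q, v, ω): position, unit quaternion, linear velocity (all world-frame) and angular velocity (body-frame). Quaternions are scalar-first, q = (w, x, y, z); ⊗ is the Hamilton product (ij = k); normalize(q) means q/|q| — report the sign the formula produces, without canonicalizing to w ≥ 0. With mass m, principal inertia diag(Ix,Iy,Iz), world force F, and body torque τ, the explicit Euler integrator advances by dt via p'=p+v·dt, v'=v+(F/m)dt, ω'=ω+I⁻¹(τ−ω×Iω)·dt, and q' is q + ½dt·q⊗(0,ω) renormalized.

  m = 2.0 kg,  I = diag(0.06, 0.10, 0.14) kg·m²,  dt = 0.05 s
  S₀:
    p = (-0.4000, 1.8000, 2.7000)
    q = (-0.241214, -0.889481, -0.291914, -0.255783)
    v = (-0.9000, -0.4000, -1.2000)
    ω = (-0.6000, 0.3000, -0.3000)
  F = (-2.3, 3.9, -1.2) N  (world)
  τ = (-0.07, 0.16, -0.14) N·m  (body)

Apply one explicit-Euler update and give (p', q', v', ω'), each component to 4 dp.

new position p' = (-0.4450, 1.7800, 2.6400)
v' = v + a·dt = (-0.9575, -0.3025, -1.2300)
precession coupling ω×(Iω) = (-0.0036, -0.0144, -0.0072)
α = I⁻¹(τ − ω×Iω) = (-1.1067, 1.7440, -0.9486)
new body rate ω' = (-0.6553, 0.3872, -0.3474)
Hamilton product q⊗(0,ω) = (-0.5228493, 0.3090375, -0.1857387, -0.3696285)
q + ½dt·q⊗(0,ω), renormalized = (-0.2542, -0.8816, -0.2965, -0.2650)

p' = (-0.4450, 1.7800, 2.6400)
q' = (-0.2542, -0.8816, -0.2965, -0.2650)
v' = (-0.9575, -0.3025, -1.2300)
ω' = (-0.6553, 0.3872, -0.3474)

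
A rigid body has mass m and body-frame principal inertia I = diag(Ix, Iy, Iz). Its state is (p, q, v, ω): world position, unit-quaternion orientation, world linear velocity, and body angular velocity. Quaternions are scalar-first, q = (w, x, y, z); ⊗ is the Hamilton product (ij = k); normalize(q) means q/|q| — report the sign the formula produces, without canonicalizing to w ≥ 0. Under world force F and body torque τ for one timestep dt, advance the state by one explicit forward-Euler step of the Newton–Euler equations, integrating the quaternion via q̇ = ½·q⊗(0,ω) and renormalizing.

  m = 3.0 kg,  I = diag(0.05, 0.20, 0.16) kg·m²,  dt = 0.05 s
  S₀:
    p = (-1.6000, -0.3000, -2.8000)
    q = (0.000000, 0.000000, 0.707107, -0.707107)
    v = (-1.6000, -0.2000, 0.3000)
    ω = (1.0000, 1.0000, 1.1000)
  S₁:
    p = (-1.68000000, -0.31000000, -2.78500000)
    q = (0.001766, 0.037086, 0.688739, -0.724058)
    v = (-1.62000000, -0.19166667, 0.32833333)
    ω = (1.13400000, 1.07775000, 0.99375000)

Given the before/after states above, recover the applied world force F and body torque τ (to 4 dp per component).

F = (-1.2000, 0.5000, 1.7000)
τ = (0.0900, 0.1900, -0.1900)

velocity change Δv = (-0.02000000, 0.00833333, 0.02833333)
applied force F = (-1.2000, 0.5000, 1.7000)
ω₁ − ω₀ = (0.13400000, 0.07775000, -0.10625000)
precession coupling = (-0.0440, -0.1210, 0.1500)
applied torque τ = (0.0900, 0.1900, -0.1900)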